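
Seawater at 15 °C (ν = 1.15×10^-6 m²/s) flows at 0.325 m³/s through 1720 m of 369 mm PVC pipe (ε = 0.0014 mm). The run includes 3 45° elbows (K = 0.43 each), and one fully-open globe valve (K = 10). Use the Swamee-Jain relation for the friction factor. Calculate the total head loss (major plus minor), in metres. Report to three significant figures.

H_L ≈ 31.1 m

V = 4Q/(πD²) = 3.039 m/s; V²/2g = 0.4707 m
Re = 9.75×10^5, ε/D = 3.79×10^-6 → f = 0.01175 (Swamee-Jain)
Major: h_f = f(L/D)·V²/2g = 0.01175·4661·0.4707 = 25.78 m
Minor: ΣK = 11.3; h_m = ΣK·V²/2g = 5.315 m
Total H_L = 25.78 + 5.315 = 31.10 m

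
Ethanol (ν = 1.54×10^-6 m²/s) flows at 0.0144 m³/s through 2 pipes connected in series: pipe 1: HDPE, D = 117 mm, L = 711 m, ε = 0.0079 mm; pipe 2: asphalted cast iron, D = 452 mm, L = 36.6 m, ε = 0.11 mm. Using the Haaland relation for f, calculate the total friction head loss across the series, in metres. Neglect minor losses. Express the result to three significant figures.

H ≈ 10.0 m

Pipe 1: V = 1.339 m/s, Re = 1.02×10^5, ε/D = 6.75×10^-5, f = 0.01805, h_1 = f(L/D)V²/2g = 10.03 m
Pipe 2: V = 0.08974 m/s, Re = 2.63×10^4, ε/D = 2.43×10^-4, f = 0.02455, h_2 = f(L/D)V²/2g = 8.161×10^-4 m
Series → Q common, losses add: H = Σh = 10.03 m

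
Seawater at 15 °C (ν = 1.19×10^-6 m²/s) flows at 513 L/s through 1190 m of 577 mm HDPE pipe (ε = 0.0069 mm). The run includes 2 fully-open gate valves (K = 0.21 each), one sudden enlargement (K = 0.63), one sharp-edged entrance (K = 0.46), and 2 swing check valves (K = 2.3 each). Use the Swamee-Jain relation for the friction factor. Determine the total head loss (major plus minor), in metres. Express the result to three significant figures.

H_L ≈ 6.05 m

V = 4Q/(πD²) = 1.962 m/s; V²/2g = 0.1962 m
Re = 9.51×10^5, ε/D = 1.20×10^-5 → f = 0.01199 (Swamee-Jain)
Major: h_f = f(L/D)·V²/2g = 0.01199·2062·0.1962 = 4.851 m
Minor: ΣK = 6.11; h_m = ΣK·V²/2g = 1.199 m
Total H_L = 4.851 + 1.199 = 6.049 m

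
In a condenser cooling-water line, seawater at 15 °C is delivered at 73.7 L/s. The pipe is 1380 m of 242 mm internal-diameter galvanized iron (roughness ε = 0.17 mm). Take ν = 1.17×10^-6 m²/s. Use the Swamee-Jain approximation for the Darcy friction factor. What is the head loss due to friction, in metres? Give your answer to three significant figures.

V = 4Q/(πD²) = 4·0.0737/(π·0.242²) = 1.602 m/s
Re = VD/ν = 1.602·0.242/1.17×10^-6 = 3.31×10^5 → turbulent
ε/D = 0.17/242 = 7.02×10^-4
Swamee-Jain: f = 0.01930
h_f = f(L/D)V²/(2g) = 0.01930·(1380/0.242)·1.602²/(2·9.81) = 14.40 m

h_f ≈ 14.4 m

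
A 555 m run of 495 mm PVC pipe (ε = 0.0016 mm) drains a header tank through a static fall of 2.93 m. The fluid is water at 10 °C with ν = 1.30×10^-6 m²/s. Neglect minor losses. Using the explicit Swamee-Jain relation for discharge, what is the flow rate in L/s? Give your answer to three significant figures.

Swamee-Jain (Type II): Q = -0.965·√(gD⁵h_f/L)·ln[ε/(3.7D) + √(3.17ν²L/(gD³h_f))]
√(gD⁵h_f/L) = √(9.81·0.495⁵·2.93/555) = 0.03923
ε/(3.7D) = 8.74×10^-7; √(3.17ν²L/(gD³h_f)) = 2.92×10^-5
Q = -0.965·0.03923·ln(3.008×10^-5) = 0.3942 m³/s
Check: V = 2.05 m/s, Re = 7.80×10^5, f = 0.01218, h_f = 2.92 m ≈ 2.93 m ✓

Q ≈ 394 L/s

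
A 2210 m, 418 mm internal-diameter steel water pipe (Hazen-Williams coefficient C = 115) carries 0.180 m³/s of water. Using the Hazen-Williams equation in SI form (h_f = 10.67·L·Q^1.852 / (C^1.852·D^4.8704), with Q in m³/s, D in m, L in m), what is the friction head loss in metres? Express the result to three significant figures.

h_f ≈ 10.5 m

h_f = 10.67·2210·0.180^1.852 / (115^1.852·0.418^4.8704) = 10.52 m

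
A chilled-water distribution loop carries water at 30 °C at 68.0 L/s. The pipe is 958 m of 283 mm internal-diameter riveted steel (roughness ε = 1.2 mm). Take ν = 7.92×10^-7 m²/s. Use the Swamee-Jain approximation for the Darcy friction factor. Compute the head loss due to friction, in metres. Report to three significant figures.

h_f ≈ 5.91 m

V = 4Q/(πD²) = 4·0.0680/(π·0.283²) = 1.081 m/s
Re = VD/ν = 1.081·0.283/7.92×10^-7 = 3.86×10^5 → turbulent
ε/D = 1.2/283 = 0.00424
Swamee-Jain: f = 0.02930
h_f = f(L/D)V²/(2g) = 0.02930·(958/0.283)·1.081²/(2·9.81) = 5.909 m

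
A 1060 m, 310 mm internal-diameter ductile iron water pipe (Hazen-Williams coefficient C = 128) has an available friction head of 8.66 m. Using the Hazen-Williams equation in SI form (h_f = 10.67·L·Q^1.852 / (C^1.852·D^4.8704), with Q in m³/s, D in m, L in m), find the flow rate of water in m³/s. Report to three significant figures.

Rearranging: Q = [h_f·C^1.852·D^4.8704 / (10.67·L)]^(1/1.852)
Q = [8.66·128^1.852·0.310^4.8704 / (10.67·1060)]^0.540 = 0.1222 m³/s

Q ≈ 0.122 m³/s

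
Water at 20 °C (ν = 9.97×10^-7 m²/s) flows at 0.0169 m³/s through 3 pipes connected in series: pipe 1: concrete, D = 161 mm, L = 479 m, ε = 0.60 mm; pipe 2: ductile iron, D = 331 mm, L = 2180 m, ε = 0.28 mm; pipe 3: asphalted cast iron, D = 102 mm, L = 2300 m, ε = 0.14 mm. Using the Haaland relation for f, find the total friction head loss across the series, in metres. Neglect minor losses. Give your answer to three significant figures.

Pipe 1: V = 0.8301 m/s, Re = 1.34×10^5, ε/D = 0.00373, f = 0.02866, h_1 = f(L/D)V²/2g = 2.995 m
Pipe 2: V = 0.1964 m/s, Re = 6.52×10^4, ε/D = 8.46×10^-4, f = 0.02247, h_2 = f(L/D)V²/2g = 0.2910 m
Pipe 3: V = 2.068 m/s, Re = 2.12×10^5, ε/D = 0.00137, f = 0.02224, h_3 = f(L/D)V²/2g = 109.3 m
Series → Q common, losses add: H = Σh = 112.6 m

H ≈ 113 m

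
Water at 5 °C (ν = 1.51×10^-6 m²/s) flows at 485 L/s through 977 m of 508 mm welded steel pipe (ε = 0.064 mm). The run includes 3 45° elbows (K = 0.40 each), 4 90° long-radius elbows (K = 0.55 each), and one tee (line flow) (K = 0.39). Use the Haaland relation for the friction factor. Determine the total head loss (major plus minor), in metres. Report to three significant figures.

H_L ≈ 8.92 m

V = 4Q/(πD²) = 2.393 m/s; V²/2g = 0.2918 m
Re = 8.05×10^5, ε/D = 1.26×10^-4 → f = 0.01392 (Haaland)
Major: h_f = f(L/D)·V²/2g = 0.01392·1923·0.2918 = 7.813 m
Minor: ΣK = 3.79; h_m = ΣK·V²/2g = 1.106 m
Total H_L = 7.813 + 1.106 = 8.919 m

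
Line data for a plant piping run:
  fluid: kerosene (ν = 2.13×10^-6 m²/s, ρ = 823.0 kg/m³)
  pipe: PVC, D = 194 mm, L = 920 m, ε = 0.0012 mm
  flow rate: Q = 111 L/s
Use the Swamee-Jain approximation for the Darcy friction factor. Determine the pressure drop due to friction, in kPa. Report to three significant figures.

Δp ≈ 388 kPa

V = 4Q/(πD²) = 4·0.111/(π·0.194²) = 3.755 m/s
Re = VD/ν = 3.755·0.194/2.13×10^-6 = 3.42×10^5 → turbulent
ε/D = 0.0012/194 = 6.19×10^-6
Swamee-Jain: f = 0.01411
h_f = f(L/D)V²/(2g) = 0.01411·(920/0.194)·3.755²/(2·9.81) = 48.08 m
Δp = ρg·h_f = 823.0·9.81·48.08 = 388.2 kPa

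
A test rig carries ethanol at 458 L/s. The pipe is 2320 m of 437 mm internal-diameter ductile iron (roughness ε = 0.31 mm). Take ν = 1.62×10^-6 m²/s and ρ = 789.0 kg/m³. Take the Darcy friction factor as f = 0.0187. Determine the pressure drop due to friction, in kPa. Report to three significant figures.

Δp ≈ 365 kPa

V = 4Q/(πD²) = 4·0.458/(π·0.437²) = 3.054 m/s
h_f = f(L/D)V²/(2g) = 0.01870·(2320/0.437)·3.054²/(2·9.81) = 47.18 m
Δp = ρg·h_f = 789.0·9.81·47.18 = 365.2 kPa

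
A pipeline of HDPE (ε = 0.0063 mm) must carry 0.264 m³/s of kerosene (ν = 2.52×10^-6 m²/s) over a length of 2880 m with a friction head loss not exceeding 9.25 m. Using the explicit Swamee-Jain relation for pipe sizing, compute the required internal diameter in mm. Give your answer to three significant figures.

Swamee-Jain (Type III): D = 0.66·[ε^1.25·(LQ²/(gh_f))^4.75 + ν·Q^9.4·(L/(gh_f))^5.2]^0.04
LQ²/(gh_f) = 2.212; L/(gh_f) = 31.74
Term 1 = ε^1.25·(…)^4.75 = 1.37×10^-5; Term 2 = ν·Q^9.4·(…)^5.2 = 5.93×10^-4
D = 0.66·(1.37×10^-5 + 5.93×10^-4)^0.04 = 0.4907 m = 491 mm
Check: V = 1.40 m/s, Re = 2.72×10^5, f = 0.01479, h_f = 8.62 m ≈ 9.25 m ✓

D ≈ 491 mm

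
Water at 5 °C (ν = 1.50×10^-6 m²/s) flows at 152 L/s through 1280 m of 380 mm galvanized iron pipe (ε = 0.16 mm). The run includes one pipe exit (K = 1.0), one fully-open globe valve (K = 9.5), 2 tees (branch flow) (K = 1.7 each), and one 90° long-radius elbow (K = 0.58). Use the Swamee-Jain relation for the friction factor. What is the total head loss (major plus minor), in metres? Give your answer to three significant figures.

H_L ≈ 6.78 m

V = 4Q/(πD²) = 1.340 m/s; V²/2g = 0.09155 m
Re = 3.40×10^5, ε/D = 4.21×10^-4 → f = 0.01769 (Swamee-Jain)
Major: h_f = f(L/D)·V²/2g = 0.01769·3368·0.09155 = 5.456 m
Minor: ΣK = 14.5; h_m = ΣK·V²/2g = 1.326 m
Total H_L = 5.456 + 1.326 = 6.782 m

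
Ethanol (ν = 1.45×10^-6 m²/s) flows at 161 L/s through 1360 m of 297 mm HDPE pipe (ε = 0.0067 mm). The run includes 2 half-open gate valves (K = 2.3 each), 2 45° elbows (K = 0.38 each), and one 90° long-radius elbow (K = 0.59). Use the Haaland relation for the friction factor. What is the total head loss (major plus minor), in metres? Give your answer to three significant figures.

H_L ≈ 18.6 m

V = 4Q/(πD²) = 2.324 m/s; V²/2g = 0.2753 m
Re = 4.76×10^5, ε/D = 2.26×10^-5 → f = 0.01344 (Haaland)
Major: h_f = f(L/D)·V²/2g = 0.01344·4579·0.2753 = 16.94 m
Minor: ΣK = 5.95; h_m = ΣK·V²/2g = 1.638 m
Total H_L = 16.94 + 1.638 = 18.58 m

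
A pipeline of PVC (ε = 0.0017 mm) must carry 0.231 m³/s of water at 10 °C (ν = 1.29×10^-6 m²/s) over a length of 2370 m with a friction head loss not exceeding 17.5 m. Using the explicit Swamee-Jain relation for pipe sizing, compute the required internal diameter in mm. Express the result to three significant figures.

D ≈ 382 mm

Swamee-Jain (Type III): D = 0.66·[ε^1.25·(LQ²/(gh_f))^4.75 + ν·Q^9.4·(L/(gh_f))^5.2]^0.04
LQ²/(gh_f) = 0.7367; L/(gh_f) = 13.81
Term 1 = ε^1.25·(…)^4.75 = 1.44×10^-8; Term 2 = ν·Q^9.4·(…)^5.2 = 1.14×10^-6
D = 0.66·(1.44×10^-8 + 1.14×10^-6)^0.04 = 0.3820 m = 382 mm
Check: V = 2.02 m/s, Re = 5.97×10^5, f = 0.01277, h_f = 16.4 m ≈ 17.5 m ✓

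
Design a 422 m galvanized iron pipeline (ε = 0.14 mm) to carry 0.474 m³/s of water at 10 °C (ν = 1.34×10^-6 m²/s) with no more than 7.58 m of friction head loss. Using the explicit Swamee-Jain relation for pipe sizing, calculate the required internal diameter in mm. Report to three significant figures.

D ≈ 447 mm

Swamee-Jain (Type III): D = 0.66·[ε^1.25·(LQ²/(gh_f))^4.75 + ν·Q^9.4·(L/(gh_f))^5.2]^0.04
LQ²/(gh_f) = 1.275; L/(gh_f) = 5.675
Term 1 = ε^1.25·(…)^4.75 = 4.83×10^-5; Term 2 = ν·Q^9.4·(…)^5.2 = 1.00×10^-5
D = 0.66·(4.83×10^-5 + 1.00×10^-5)^0.04 = 0.4469 m = 447 mm
Check: V = 3.02 m/s, Re = 1.01×10^6, f = 0.01587, h_f = 6.98 m ≈ 7.58 m ✓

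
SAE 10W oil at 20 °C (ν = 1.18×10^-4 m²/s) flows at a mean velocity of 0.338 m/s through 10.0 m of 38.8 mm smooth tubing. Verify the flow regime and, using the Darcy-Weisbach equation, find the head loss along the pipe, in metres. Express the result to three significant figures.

Re = VD/ν = 0.338·0.03880/1.18×10^-4 = 111 → laminar (Re < 2300)
f = 64/Re = 0.5759
h_f = f(L/D)V²/(2g) = 0.5759·(10.0/0.03880)·0.338²/(2·9.81) = 0.8642 m

h_f ≈ 0.864 m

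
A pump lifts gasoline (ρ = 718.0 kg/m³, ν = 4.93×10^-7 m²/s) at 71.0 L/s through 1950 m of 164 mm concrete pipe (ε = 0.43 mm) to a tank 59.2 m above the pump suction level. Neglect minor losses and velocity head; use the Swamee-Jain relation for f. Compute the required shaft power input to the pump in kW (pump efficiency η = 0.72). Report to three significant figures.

P_shaft ≈ 162 kW

V = 4Q/(πD²) = 3.361 m/s; Re = 1.12×10^6; ε/D = 0.00262; f = 0.02540
h_f = f(L/D)V²/2g = 173.9 m
Total head H = z + h_f = 59.2 + 173.9 = 233.1 m
P_hyd = ρgQH = 718.0·9.81·0.0710·233.1 = 116.6 kW
P_shaft = P_hyd/η = 116.6/0.72 = 161.9 kW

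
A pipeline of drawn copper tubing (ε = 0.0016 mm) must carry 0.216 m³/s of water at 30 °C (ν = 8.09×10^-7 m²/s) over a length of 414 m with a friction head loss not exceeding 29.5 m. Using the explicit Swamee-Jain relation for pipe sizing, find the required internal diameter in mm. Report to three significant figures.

Swamee-Jain (Type III): D = 0.66·[ε^1.25·(LQ²/(gh_f))^4.75 + ν·Q^9.4·(L/(gh_f))^5.2]^0.04
LQ²/(gh_f) = 0.06674; L/(gh_f) = 1.431
Term 1 = ε^1.25·(…)^4.75 = 1.48×10^-13; Term 2 = ν·Q^9.4·(…)^5.2 = 2.89×10^-12
D = 0.66·(1.48×10^-13 + 2.89×10^-12)^0.04 = 0.2285 m = 228 mm
Check: V = 5.27 m/s, Re = 1.49×10^6, f = 0.01109, h_f = 28.4 m ≈ 29.5 m ✓

D ≈ 228 mm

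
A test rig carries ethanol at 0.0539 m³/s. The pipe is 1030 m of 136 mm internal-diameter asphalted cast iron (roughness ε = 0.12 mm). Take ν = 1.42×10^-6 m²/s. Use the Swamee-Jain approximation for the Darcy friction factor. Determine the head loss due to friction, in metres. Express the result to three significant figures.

h_f ≈ 107 m

V = 4Q/(πD²) = 4·0.0539/(π·0.136²) = 3.710 m/s
Re = VD/ν = 3.710·0.136/1.42×10^-6 = 3.55×10^5 → turbulent
ε/D = 0.12/136 = 8.82×10^-4
Swamee-Jain: f = 0.02009
h_f = f(L/D)V²/(2g) = 0.02009·(1030/0.136)·3.710²/(2·9.81) = 106.7 m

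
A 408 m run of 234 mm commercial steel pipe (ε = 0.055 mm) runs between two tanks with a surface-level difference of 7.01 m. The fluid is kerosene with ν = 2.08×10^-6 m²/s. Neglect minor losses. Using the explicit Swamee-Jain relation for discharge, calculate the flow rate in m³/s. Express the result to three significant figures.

Q ≈ 0.0929 m³/s

Swamee-Jain (Type II): Q = -0.965·√(gD⁵h_f/L)·ln[ε/(3.7D) + √(3.17ν²L/(gD³h_f))]
√(gD⁵h_f/L) = √(9.81·0.234⁵·7.01/408) = 0.01087
ε/(3.7D) = 6.35×10^-5; √(3.17ν²L/(gD³h_f)) = 7.97×10^-5
Q = -0.965·0.01087·ln(1.432×10^-4) = 0.09288 m³/s
Check: V = 2.16 m/s, Re = 2.43×10^5, f = 0.01697, h_f = 7.03 m ≈ 7.01 m ✓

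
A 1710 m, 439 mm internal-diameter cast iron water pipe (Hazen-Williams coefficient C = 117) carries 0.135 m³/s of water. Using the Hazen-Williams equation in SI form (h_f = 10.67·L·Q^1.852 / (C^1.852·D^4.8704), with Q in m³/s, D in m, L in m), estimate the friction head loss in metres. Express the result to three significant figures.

h_f ≈ 3.64 m

h_f = 10.67·1710·0.135^1.852 / (117^1.852·0.439^4.8704) = 3.644 m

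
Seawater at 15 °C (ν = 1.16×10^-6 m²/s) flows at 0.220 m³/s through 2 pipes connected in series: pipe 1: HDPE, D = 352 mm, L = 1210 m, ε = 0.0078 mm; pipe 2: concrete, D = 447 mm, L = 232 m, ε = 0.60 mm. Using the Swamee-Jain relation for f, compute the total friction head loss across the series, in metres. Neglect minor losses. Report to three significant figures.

H ≈ 12.6 m

Pipe 1: V = 2.261 m/s, Re = 6.86×10^5, ε/D = 2.22×10^-5, f = 0.01280, h_1 = f(L/D)V²/2g = 11.46 m
Pipe 2: V = 1.402 m/s, Re = 5.40×10^5, ε/D = 0.00134, f = 0.02169, h_2 = f(L/D)V²/2g = 1.128 m
Series → Q common, losses add: H = Σh = 12.59 m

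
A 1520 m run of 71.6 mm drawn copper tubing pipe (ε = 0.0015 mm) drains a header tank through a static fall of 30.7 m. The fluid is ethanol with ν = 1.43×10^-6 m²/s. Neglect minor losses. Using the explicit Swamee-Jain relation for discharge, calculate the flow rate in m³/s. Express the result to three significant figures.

Q ≈ 0.00477 m³/s

Swamee-Jain (Type II): Q = -0.965·√(gD⁵h_f/L)·ln[ε/(3.7D) + √(3.17ν²L/(gD³h_f))]
√(gD⁵h_f/L) = √(9.81·0.0716⁵·30.7/1520) = 6.106×10^-4
ε/(3.7D) = 5.66×10^-6; √(3.17ν²L/(gD³h_f)) = 2.99×10^-4
Q = -0.965·6.106×10^-4·ln(3.042×10^-4) = 0.004772 m³/s
Check: V = 1.19 m/s, Re = 5.93×10^4, f = 0.02008, h_f = 30.5 m ≈ 30.7 m ✓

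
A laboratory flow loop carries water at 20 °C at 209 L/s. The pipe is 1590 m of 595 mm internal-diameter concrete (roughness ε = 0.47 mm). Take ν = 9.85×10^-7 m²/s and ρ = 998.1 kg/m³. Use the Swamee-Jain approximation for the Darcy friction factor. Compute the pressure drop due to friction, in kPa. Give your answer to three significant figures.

Δp ≈ 14.7 kPa

V = 4Q/(πD²) = 4·0.209/(π·0.595²) = 0.7517 m/s
Re = VD/ν = 0.7517·0.595/9.85×10^-7 = 4.54×10^5 → turbulent
ε/D = 0.47/595 = 7.90×10^-4
Swamee-Jain: f = 0.01945
h_f = f(L/D)V²/(2g) = 0.01945·(1590/0.595)·0.7517²/(2·9.81) = 1.497 m
Δp = ρg·h_f = 998.1·9.81·1.497 = 14.66 kPa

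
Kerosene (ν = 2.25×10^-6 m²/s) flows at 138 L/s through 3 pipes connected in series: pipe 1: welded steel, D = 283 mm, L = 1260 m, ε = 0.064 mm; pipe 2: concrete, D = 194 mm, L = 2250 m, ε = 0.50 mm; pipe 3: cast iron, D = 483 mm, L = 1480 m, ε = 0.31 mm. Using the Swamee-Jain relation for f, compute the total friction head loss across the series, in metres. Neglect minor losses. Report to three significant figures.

H ≈ 350 m

Pipe 1: V = 2.194 m/s, Re = 2.76×10^5, ε/D = 2.26×10^-4, f = 0.01667, h_1 = f(L/D)V²/2g = 18.20 m
Pipe 2: V = 4.669 m/s, Re = 4.03×10^5, ε/D = 0.00258, f = 0.02559, h_2 = f(L/D)V²/2g = 329.7 m
Pipe 3: V = 0.7532 m/s, Re = 1.62×10^5, ε/D = 6.42×10^-4, f = 0.02000, h_3 = f(L/D)V²/2g = 1.772 m
Series → Q common, losses add: H = Σh = 349.6 m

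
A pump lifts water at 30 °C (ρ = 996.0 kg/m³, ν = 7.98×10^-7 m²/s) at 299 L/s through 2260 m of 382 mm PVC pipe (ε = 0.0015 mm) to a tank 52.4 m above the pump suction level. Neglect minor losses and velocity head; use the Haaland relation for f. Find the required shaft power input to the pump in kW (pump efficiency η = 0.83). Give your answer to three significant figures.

V = 4Q/(πD²) = 2.609 m/s; Re = 1.25×10^6; ε/D = 3.93×10^-6; f = 0.01124
h_f = f(L/D)V²/2g = 23.07 m
Total head H = z + h_f = 52.4 + 23.07 = 75.47 m
P_hyd = ρgQH = 996.0·9.81·0.299·75.47 = 220.5 kW
P_shaft = P_hyd/η = 220.5/0.83 = 265.7 kW

P_shaft ≈ 266 kW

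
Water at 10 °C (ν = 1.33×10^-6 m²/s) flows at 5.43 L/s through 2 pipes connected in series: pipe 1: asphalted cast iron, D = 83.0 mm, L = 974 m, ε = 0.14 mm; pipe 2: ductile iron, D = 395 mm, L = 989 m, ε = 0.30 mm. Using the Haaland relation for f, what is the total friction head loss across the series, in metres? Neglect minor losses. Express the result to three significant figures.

H ≈ 15.1 m

Pipe 1: V = 1.004 m/s, Re = 6.26×10^4, ε/D = 0.00169, f = 0.02499, h_1 = f(L/D)V²/2g = 15.05 m
Pipe 2: V = 0.04431 m/s, Re = 1.32×10^4, ε/D = 7.59×10^-4, f = 0.02980, h_2 = f(L/D)V²/2g = 0.007467 m
Series → Q common, losses add: H = Σh = 15.06 m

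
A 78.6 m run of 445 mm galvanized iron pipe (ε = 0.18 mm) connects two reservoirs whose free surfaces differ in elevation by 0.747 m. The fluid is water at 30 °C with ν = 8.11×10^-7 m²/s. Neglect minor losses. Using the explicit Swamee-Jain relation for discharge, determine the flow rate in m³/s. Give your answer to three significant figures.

Q ≈ 0.350 m³/s

Swamee-Jain (Type II): Q = -0.965·√(gD⁵h_f/L)·ln[ε/(3.7D) + √(3.17ν²L/(gD³h_f))]
√(gD⁵h_f/L) = √(9.81·0.445⁵·0.747/78.6) = 0.04034
ε/(3.7D) = 1.09×10^-4; √(3.17ν²L/(gD³h_f)) = 1.59×10^-5
Q = -0.965·0.04034·ln(1.253×10^-4) = 0.3497 m³/s
Check: V = 2.25 m/s, Re = 1.23×10^6, f = 0.01650, h_f = 0.751 m ≈ 0.747 m ✓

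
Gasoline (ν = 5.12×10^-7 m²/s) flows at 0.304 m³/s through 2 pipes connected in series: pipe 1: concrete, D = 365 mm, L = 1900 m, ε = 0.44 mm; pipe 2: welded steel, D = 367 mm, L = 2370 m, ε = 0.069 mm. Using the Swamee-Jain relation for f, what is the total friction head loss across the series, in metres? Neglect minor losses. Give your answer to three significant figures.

Pipe 1: V = 2.905 m/s, Re = 2.07×10^6, ε/D = 0.00121, f = 0.02074, h_1 = f(L/D)V²/2g = 46.46 m
Pipe 2: V = 2.874 m/s, Re = 2.06×10^6, ε/D = 1.88×10^-4, f = 0.01416, h_2 = f(L/D)V²/2g = 38.48 m
Series → Q common, losses add: H = Σh = 84.94 m

H ≈ 84.9 m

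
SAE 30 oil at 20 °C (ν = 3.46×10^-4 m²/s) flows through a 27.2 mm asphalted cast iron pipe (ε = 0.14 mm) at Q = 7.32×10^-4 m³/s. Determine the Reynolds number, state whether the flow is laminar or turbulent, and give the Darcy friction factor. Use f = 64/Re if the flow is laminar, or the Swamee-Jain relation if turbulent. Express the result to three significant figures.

V = 4Q/(πD²) = 1.260 m/s
Re = VD/ν = 1.260·0.0272/3.46×10^-4 = 99.0
Re < 2300 → laminar → f = 64/Re = 0.6463

Re ≈ 99.0; laminar; f = 64/Re ≈ 0.646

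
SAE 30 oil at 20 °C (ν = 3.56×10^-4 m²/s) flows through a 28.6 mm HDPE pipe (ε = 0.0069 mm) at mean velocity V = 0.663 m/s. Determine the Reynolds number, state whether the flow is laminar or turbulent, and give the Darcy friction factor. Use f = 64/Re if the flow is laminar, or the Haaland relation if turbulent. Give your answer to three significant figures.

Re = VD/ν = 0.6630·0.0286/3.56×10^-4 = 53.3
Re < 2300 → laminar → f = 64/Re = 1.202

Re ≈ 53.3; laminar; f = 64/Re ≈ 1.20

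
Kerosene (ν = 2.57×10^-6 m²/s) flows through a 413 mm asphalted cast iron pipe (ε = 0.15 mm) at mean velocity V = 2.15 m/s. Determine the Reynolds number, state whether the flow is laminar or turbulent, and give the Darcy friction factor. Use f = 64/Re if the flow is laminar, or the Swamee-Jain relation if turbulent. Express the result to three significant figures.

Re ≈ 3.46×10^5; turbulent; f ≈ 0.0173

Re = VD/ν = 2.150·0.413/2.57×10^-6 = 3.46×10^5
Re > 4000 → turbulent; ε/D = 3.63×10^-4
Swamee-Jain: f = 0.01729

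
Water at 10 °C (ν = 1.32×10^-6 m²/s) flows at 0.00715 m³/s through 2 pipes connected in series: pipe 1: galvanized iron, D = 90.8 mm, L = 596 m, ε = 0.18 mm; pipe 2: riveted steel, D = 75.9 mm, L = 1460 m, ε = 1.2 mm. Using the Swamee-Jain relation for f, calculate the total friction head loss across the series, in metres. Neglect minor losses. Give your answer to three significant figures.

Pipe 1: V = 1.104 m/s, Re = 7.60×10^4, ε/D = 0.00198, f = 0.02577, h_1 = f(L/D)V²/2g = 10.51 m
Pipe 2: V = 1.580 m/s, Re = 9.09×10^4, ε/D = 0.0158, f = 0.04528, h_2 = f(L/D)V²/2g = 110.9 m
Series → Q common, losses add: H = Σh = 121.4 m

H ≈ 121 m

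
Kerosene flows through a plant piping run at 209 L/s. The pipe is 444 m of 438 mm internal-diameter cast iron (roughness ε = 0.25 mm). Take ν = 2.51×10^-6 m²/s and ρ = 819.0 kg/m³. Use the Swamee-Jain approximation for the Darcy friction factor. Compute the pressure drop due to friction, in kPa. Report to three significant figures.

V = 4Q/(πD²) = 4·0.209/(π·0.438²) = 1.387 m/s
Re = VD/ν = 1.387·0.438/2.51×10^-6 = 2.42×10^5 → turbulent
ε/D = 0.25/438 = 5.71×10^-4
Swamee-Jain: f = 0.01901
h_f = f(L/D)V²/(2g) = 0.01901·(444/0.438)·1.387²/(2·9.81) = 1.889 m
Δp = ρg·h_f = 819.0·9.81·1.889 = 15.18 kPa

Δp ≈ 15.2 kPa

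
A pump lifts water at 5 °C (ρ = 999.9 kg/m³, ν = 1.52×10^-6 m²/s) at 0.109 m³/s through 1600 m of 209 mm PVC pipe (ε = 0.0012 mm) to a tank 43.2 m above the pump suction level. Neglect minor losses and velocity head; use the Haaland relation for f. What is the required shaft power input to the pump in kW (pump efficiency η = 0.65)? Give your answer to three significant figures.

V = 4Q/(πD²) = 3.177 m/s; Re = 4.37×10^5; ε/D = 5.74×10^-6; f = 0.01344
h_f = f(L/D)V²/2g = 52.94 m
Total head H = z + h_f = 43.2 + 52.94 = 96.14 m
P_hyd = ρgQH = 999.9·9.81·0.109·96.14 = 102.8 kW
P_shaft = P_hyd/η = 102.8/0.65 = 158.1 kW

P_shaft ≈ 158 kW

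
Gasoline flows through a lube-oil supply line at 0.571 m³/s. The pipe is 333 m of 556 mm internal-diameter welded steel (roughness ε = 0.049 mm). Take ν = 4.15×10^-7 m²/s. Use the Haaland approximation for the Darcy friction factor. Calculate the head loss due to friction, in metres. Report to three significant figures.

V = 4Q/(πD²) = 4·0.571/(π·0.556²) = 2.352 m/s
Re = VD/ν = 2.352·0.556/4.15×10^-7 = 3.15×10^6 → turbulent
ε/D = 0.049/556 = 8.81×10^-5
Haaland: f = 0.01225
h_f = f(L/D)V²/(2g) = 0.01225·(333/0.556)·2.352²/(2·9.81) = 2.069 m

h_f ≈ 2.07 m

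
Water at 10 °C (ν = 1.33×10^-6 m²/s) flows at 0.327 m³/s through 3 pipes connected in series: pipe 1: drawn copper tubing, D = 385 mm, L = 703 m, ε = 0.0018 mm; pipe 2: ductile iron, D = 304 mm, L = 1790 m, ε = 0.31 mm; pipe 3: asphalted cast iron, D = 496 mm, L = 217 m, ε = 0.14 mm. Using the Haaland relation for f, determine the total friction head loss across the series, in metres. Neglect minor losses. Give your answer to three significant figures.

H ≈ 132 m

Pipe 1: V = 2.809 m/s, Re = 8.13×10^5, ε/D = 4.68×10^-6, f = 0.01207, h_1 = f(L/D)V²/2g = 8.862 m
Pipe 2: V = 4.505 m/s, Re = 1.03×10^6, ε/D = 0.00102, f = 0.02002, h_2 = f(L/D)V²/2g = 122.0 m
Pipe 3: V = 1.692 m/s, Re = 6.31×10^5, ε/D = 2.82×10^-4, f = 0.01578, h_3 = f(L/D)V²/2g = 1.008 m
Series → Q common, losses add: H = Σh = 131.8 m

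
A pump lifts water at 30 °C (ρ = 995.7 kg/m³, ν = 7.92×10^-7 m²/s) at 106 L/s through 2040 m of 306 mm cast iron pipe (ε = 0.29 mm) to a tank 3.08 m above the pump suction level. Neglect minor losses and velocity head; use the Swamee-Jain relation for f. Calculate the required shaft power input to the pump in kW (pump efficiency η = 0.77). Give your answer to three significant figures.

V = 4Q/(πD²) = 1.441 m/s; Re = 5.57×10^5; ε/D = 9.48×10^-4; f = 0.02006
h_f = f(L/D)V²/2g = 14.16 m
Total head H = z + h_f = 3.08 + 14.16 = 17.24 m
P_hyd = ρgQH = 995.7·9.81·0.106·17.24 = 17.85 kW
P_shaft = P_hyd/η = 17.85/0.77 = 23.18 kW

P_shaft ≈ 23.2 kW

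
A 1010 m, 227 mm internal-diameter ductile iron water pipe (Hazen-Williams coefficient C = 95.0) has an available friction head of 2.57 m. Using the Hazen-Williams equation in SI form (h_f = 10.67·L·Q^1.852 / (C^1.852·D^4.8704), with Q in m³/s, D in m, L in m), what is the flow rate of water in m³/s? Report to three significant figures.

Q ≈ 0.0213 m³/s

Rearranging: Q = [h_f·C^1.852·D^4.8704 / (10.67·L)]^(1/1.852)
Q = [2.57·95.0^1.852·0.227^4.8704 / (10.67·1010)]^0.540 = 0.02129 m³/s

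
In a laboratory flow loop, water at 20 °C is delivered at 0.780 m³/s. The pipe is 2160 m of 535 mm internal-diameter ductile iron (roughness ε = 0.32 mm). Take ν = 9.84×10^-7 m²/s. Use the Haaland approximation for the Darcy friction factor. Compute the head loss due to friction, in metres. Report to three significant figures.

V = 4Q/(πD²) = 4·0.780/(π·0.535²) = 3.470 m/s
Re = VD/ν = 3.470·0.535/9.84×10^-7 = 1.89×10^6 → turbulent
ε/D = 0.32/535 = 5.98×10^-4
Haaland: f = 0.01763
h_f = f(L/D)V²/(2g) = 0.01763·(2160/0.535)·3.470²/(2·9.81) = 43.69 m

h_f ≈ 43.7 m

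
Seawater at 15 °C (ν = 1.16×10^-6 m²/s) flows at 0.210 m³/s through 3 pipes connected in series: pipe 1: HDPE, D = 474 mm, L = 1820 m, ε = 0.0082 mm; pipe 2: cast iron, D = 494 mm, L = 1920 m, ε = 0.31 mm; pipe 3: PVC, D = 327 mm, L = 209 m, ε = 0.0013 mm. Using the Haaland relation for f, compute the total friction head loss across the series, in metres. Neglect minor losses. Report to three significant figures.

H ≈ 10.6 m

Pipe 1: V = 1.190 m/s, Re = 4.86×10^5, ε/D = 1.73×10^-5, f = 0.01333, h_1 = f(L/D)V²/2g = 3.694 m
Pipe 2: V = 1.096 m/s, Re = 4.67×10^5, ε/D = 6.28×10^-4, f = 0.01839, h_2 = f(L/D)V²/2g = 4.373 m
Pipe 3: V = 2.501 m/s, Re = 7.05×10^5, ε/D = 3.98×10^-6, f = 0.01235, h_3 = f(L/D)V²/2g = 2.516 m
Series → Q common, losses add: H = Σh = 10.58 m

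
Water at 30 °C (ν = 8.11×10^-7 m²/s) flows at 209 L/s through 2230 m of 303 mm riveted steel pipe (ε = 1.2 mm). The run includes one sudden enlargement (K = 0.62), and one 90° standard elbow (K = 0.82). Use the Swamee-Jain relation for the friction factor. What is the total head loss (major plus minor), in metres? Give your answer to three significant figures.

V = 4Q/(πD²) = 2.898 m/s; V²/2g = 0.4282 m
Re = 1.08×10^6, ε/D = 0.00396 → f = 0.02850 (Swamee-Jain)
Major: h_f = f(L/D)·V²/2g = 0.02850·7360·0.4282 = 89.80 m
Minor: ΣK = 1.44; h_m = ΣK·V²/2g = 0.6166 m
Total H_L = 89.80 + 0.6166 = 90.42 m

H_L ≈ 90.4 m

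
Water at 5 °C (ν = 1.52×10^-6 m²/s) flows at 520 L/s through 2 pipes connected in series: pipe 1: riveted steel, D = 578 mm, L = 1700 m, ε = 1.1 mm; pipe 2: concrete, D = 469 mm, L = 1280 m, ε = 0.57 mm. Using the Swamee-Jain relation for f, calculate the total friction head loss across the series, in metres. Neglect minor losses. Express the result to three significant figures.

H ≈ 40.2 m

Pipe 1: V = 1.982 m/s, Re = 7.54×10^5, ε/D = 0.00190, f = 0.02346, h_1 = f(L/D)V²/2g = 13.81 m
Pipe 2: V = 3.010 m/s, Re = 9.29×10^5, ε/D = 0.00122, f = 0.02098, h_2 = f(L/D)V²/2g = 26.44 m
Series → Q common, losses add: H = Σh = 40.25 m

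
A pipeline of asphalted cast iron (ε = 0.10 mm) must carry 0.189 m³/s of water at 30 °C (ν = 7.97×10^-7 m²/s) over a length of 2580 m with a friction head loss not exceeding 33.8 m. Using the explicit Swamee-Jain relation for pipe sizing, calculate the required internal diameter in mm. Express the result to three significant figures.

Swamee-Jain (Type III): D = 0.66·[ε^1.25·(LQ²/(gh_f))^4.75 + ν·Q^9.4·(L/(gh_f))^5.2]^0.04
LQ²/(gh_f) = 0.2779; L/(gh_f) = 7.781
Term 1 = ε^1.25·(…)^4.75 = 2.28×10^-8; Term 2 = ν·Q^9.4·(…)^5.2 = 5.41×10^-9
D = 0.66·(2.28×10^-8 + 5.41×10^-9)^0.04 = 0.3293 m = 329 mm
Check: V = 2.22 m/s, Re = 9.17×10^5, f = 0.01585, h_f = 31.2 m ≈ 33.8 m ✓

D ≈ 329 mm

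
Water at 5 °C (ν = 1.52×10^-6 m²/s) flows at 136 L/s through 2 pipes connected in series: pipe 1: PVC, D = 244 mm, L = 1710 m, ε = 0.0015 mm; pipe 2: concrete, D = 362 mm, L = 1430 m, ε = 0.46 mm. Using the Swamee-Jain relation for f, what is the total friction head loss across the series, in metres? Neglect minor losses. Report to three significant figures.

H ≈ 48.0 m

Pipe 1: V = 2.909 m/s, Re = 4.67×10^5, ε/D = 6.15×10^-6, f = 0.01335, h_1 = f(L/D)V²/2g = 40.33 m
Pipe 2: V = 1.321 m/s, Re = 3.15×10^5, ε/D = 0.00127, f = 0.02176, h_2 = f(L/D)V²/2g = 7.651 m
Series → Q common, losses add: H = Σh = 47.98 m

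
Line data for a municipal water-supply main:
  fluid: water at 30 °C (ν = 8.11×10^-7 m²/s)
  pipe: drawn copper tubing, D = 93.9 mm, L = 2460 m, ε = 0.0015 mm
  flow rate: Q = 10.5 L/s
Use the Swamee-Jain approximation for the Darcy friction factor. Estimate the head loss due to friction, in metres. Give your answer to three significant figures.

V = 4Q/(πD²) = 4·0.0105/(π·0.0939²) = 1.516 m/s
Re = VD/ν = 1.516·0.0939/8.11×10^-7 = 1.76×10^5 → turbulent
ε/D = 0.0015/93.9 = 1.60×10^-5
Swamee-Jain: f = 0.01607
h_f = f(L/D)V²/(2g) = 0.01607·(2460/0.0939)·1.516²/(2·9.81) = 49.33 m

h_f ≈ 49.3 m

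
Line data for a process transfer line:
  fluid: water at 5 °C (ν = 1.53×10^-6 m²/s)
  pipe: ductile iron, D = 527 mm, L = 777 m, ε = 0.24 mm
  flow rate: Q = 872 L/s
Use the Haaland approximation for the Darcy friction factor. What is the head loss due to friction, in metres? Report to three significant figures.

V = 4Q/(πD²) = 4·0.872/(π·0.527²) = 3.998 m/s
Re = VD/ν = 3.998·0.527/1.53×10^-6 = 1.38×10^6 → turbulent
ε/D = 0.24/527 = 4.55×10^-4
Haaland: f = 0.01673
h_f = f(L/D)V²/(2g) = 0.01673·(777/0.527)·3.998²/(2·9.81) = 20.10 m

h_f ≈ 20.1 m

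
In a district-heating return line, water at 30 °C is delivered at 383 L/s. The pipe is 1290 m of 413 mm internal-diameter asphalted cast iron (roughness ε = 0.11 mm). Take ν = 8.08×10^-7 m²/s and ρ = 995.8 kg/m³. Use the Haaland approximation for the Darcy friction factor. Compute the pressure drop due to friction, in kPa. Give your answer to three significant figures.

V = 4Q/(πD²) = 4·0.383/(π·0.413²) = 2.859 m/s
Re = VD/ν = 2.859·0.413/8.08×10^-7 = 1.46×10^6 → turbulent
ε/D = 0.11/413 = 2.66×10^-4
Haaland: f = 0.01508
h_f = f(L/D)V²/(2g) = 0.01508·(1290/0.413)·2.859²/(2·9.81) = 19.62 m
Δp = ρg·h_f = 995.8·9.81·19.62 = 191.7 kPa

Δp ≈ 192 kPa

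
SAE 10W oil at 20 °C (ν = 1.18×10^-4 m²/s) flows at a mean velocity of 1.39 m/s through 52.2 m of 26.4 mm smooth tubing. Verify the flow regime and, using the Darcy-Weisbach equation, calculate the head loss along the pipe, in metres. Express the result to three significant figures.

Re = VD/ν = 1.39·0.02640/1.18×10^-4 = 311 → laminar (Re < 2300)
f = 64/Re = 0.2058
h_f = f(L/D)V²/(2g) = 0.2058·(52.2/0.02640)·1.39²/(2·9.81) = 40.07 m

h_f ≈ 40.1 m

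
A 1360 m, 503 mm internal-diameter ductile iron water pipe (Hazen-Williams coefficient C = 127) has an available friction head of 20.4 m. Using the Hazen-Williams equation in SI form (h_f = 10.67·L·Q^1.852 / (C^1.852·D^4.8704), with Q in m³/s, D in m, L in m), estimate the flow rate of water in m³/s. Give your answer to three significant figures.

Q ≈ 0.601 m³/s

Rearranging: Q = [h_f·C^1.852·D^4.8704 / (10.67·L)]^(1/1.852)
Q = [20.4·127^1.852·0.503^4.8704 / (10.67·1360)]^0.540 = 0.6012 m³/s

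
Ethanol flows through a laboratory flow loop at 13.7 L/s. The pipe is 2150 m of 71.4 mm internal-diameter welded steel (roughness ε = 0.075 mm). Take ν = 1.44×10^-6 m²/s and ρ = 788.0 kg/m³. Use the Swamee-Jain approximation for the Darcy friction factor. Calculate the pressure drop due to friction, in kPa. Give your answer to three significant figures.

V = 4Q/(πD²) = 4·0.0137/(π·0.0714²) = 3.422 m/s
Re = VD/ν = 3.422·0.0714/1.44×10^-6 = 1.70×10^5 → turbulent
ε/D = 0.075/71.4 = 0.00105
Swamee-Jain: f = 0.02161
h_f = f(L/D)V²/(2g) = 0.02161·(2150/0.0714)·3.422²/(2·9.81) = 388.2 m
Δp = ρg·h_f = 788.0·9.81·388.2 = 3001 kPa

Δp ≈ 3000 kPa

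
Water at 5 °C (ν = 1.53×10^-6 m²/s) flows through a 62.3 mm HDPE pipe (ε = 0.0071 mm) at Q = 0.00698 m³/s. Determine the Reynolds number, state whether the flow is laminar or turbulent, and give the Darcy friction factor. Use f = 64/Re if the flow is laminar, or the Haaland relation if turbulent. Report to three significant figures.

Re ≈ 9.32×10^4; turbulent; f ≈ 0.0186

V = 4Q/(πD²) = 2.290 m/s
Re = VD/ν = 2.290·0.0623/1.53×10^-6 = 9.32×10^4
Re > 4000 → turbulent; ε/D = 1.14×10^-4
Haaland: f = 0.01857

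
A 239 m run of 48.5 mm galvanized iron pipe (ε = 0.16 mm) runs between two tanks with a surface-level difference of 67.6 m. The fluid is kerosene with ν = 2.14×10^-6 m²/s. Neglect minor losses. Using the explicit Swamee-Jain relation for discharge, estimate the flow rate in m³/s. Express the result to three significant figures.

Q ≈ 0.00567 m³/s

Swamee-Jain (Type II): Q = -0.965·√(gD⁵h_f/L)·ln[ε/(3.7D) + √(3.17ν²L/(gD³h_f))]
√(gD⁵h_f/L) = √(9.81·0.0485⁵·67.6/239) = 8.629×10^-4
ε/(3.7D) = 8.92×10^-4; √(3.17ν²L/(gD³h_f)) = 2.14×10^-4
Q = -0.965·8.629×10^-4·ln(0.001106) = 0.005668 m³/s
Check: V = 3.07 m/s, Re = 6.95×10^4, f = 0.02889, h_f = 68.3 m ≈ 67.6 m ✓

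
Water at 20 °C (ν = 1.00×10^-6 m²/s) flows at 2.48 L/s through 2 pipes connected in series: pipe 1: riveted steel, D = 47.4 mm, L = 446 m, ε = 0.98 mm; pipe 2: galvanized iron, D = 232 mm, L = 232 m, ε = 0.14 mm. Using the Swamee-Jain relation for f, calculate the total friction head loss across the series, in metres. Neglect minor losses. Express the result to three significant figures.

Pipe 1: V = 1.405 m/s, Re = 6.66×10^4, ε/D = 0.0207, f = 0.05014, h_1 = f(L/D)V²/2g = 47.50 m
Pipe 2: V = 0.05867 m/s, Re = 1.36×10^4, ε/D = 6.03×10^-4, f = 0.02970, h_2 = f(L/D)V²/2g = 0.005210 m
Series → Q common, losses add: H = Σh = 47.50 m

H ≈ 47.5 m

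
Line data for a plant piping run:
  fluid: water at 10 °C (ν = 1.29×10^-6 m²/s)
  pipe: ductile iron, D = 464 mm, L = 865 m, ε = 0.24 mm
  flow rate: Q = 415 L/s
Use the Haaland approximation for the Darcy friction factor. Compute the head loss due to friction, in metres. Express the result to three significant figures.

h_f ≈ 9.93 m

V = 4Q/(πD²) = 4·0.415/(π·0.464²) = 2.454 m/s
Re = VD/ν = 2.454·0.464/1.29×10^-6 = 8.83×10^5 → turbulent
ε/D = 0.24/464 = 5.17×10^-4
Haaland: f = 0.01734
h_f = f(L/D)V²/(2g) = 0.01734·(865/0.464)·2.454²/(2·9.81) = 9.927 m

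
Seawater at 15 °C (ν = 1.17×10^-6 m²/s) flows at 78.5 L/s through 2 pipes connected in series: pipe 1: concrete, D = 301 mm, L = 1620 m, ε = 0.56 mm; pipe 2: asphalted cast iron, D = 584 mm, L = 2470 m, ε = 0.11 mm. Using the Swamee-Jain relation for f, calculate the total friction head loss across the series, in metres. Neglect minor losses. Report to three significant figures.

H ≈ 8.27 m

Pipe 1: V = 1.103 m/s, Re = 2.84×10^5, ε/D = 0.00186, f = 0.02380, h_1 = f(L/D)V²/2g = 7.944 m
Pipe 2: V = 0.2931 m/s, Re = 1.46×10^5, ε/D = 1.88×10^-4, f = 0.01782, h_2 = f(L/D)V²/2g = 0.3300 m
Series → Q common, losses add: H = Σh = 8.274 m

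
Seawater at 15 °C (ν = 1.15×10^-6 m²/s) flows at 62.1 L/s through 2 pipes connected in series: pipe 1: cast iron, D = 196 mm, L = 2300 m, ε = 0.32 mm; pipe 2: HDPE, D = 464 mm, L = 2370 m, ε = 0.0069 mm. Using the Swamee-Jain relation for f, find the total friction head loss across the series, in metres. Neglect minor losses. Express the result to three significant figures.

Pipe 1: V = 2.058 m/s, Re = 3.51×10^5, ε/D = 0.00163, f = 0.02294, h_1 = f(L/D)V²/2g = 58.13 m
Pipe 2: V = 0.3673 m/s, Re = 1.48×10^5, ε/D = 1.49×10^-5, f = 0.01660, h_2 = f(L/D)V²/2g = 0.5827 m
Series → Q common, losses add: H = Σh = 58.71 m

H ≈ 58.7 m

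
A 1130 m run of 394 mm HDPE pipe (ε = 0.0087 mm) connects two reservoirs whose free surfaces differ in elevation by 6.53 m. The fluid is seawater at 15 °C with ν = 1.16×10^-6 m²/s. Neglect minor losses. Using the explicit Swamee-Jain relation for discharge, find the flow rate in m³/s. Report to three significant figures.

Q ≈ 0.226 m³/s

Swamee-Jain (Type II): Q = -0.965·√(gD⁵h_f/L)·ln[ε/(3.7D) + √(3.17ν²L/(gD³h_f))]
√(gD⁵h_f/L) = √(9.81·0.394⁵·6.53/1130) = 0.02320
ε/(3.7D) = 5.97×10^-6; √(3.17ν²L/(gD³h_f)) = 3.51×10^-5
Q = -0.965·0.02320·ln(4.104×10^-5) = 0.2261 m³/s
Check: V = 1.85 m/s, Re = 6.30×10^5, f = 0.01296, h_f = 6.52 m ≈ 6.53 m ✓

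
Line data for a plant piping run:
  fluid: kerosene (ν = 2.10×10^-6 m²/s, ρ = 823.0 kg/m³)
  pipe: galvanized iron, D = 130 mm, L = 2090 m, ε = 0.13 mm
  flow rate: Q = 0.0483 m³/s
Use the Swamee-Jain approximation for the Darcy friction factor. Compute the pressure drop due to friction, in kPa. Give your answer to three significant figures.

V = 4Q/(πD²) = 4·0.0483/(π·0.130²) = 3.639 m/s
Re = VD/ν = 3.639·0.130/2.10×10^-6 = 2.25×10^5 → turbulent
ε/D = 0.13/130 = 0.00100
Swamee-Jain: f = 0.02105
h_f = f(L/D)V²/(2g) = 0.02105·(2090/0.130)·3.639²/(2·9.81) = 228.4 m
Δp = ρg·h_f = 823.0·9.81·228.4 = 1844 kPa

Δp ≈ 1840 kPa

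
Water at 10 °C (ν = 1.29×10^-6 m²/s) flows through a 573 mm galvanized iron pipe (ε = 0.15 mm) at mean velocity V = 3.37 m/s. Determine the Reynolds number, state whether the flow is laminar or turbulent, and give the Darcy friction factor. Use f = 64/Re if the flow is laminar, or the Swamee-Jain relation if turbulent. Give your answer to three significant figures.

Re ≈ 1.50×10^6; turbulent; f ≈ 0.0151

Re = VD/ν = 3.370·0.573/1.29×10^-6 = 1.50×10^6
Re > 4000 → turbulent; ε/D = 2.62×10^-4
Swamee-Jain: f = 0.01515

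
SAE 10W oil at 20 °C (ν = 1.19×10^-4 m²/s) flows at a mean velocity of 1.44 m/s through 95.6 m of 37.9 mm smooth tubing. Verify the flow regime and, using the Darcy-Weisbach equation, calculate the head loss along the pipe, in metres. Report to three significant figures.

Re = VD/ν = 1.44·0.03790/1.19×10^-4 = 459 → laminar (Re < 2300)
f = 64/Re = 0.1395
h_f = f(L/D)V²/(2g) = 0.1395·(95.6/0.03790)·1.44²/(2·9.81) = 37.20 m

h_f ≈ 37.2 m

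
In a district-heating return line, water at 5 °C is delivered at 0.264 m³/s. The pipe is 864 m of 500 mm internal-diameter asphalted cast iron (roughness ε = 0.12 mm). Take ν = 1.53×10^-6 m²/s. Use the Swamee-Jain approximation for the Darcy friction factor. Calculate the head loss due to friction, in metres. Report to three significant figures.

V = 4Q/(πD²) = 4·0.264/(π·0.500²) = 1.345 m/s
Re = VD/ν = 1.345·0.500/1.53×10^-6 = 4.39×10^5 → turbulent
ε/D = 0.12/500 = 2.40×10^-4
Swamee-Jain: f = 0.01604
h_f = f(L/D)V²/(2g) = 0.01604·(864/0.500)·1.345²/(2·9.81) = 2.554 m

h_f ≈ 2.55 m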